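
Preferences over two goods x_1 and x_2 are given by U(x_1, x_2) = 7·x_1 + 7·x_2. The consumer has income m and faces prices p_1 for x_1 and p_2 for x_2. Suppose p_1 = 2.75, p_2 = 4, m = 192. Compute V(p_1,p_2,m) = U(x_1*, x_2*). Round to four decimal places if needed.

Linear utility — the consumer picks whichever good has higher MU/price: 7/2.75 = 2.5455 vs 7/4 = 1.75.
x_1 gives more utility per dollar, so spend all income on x_1: x_1* = m/p_1, x_2* = 0.
Numerically: x_1* = 69.8182, x_2* = 0.
Utility at the optimum: U(69.8182, 0) = 488.7273.

V = 488.7273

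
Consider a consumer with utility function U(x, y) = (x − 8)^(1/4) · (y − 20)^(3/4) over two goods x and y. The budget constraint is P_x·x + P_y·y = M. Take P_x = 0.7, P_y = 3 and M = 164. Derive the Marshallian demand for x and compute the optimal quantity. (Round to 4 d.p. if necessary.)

This is Cobb-Douglas in (x−8, y−20): tangency gives 0.25·P_y·(y−20) = 0.75·P_x·(x−8).
Substituting into the budget: x* = 8 + 0.25·(M − 8·P_x − 20·P_y)/P_x, and y* = 20 + 0.75·(…)/P_y.
Discretionary income = 164 − 8·0.7 − 20·3 = 98.4; x* = 8 + 0.25·98.4/0.7 = 43.1429.

x* = 43.1429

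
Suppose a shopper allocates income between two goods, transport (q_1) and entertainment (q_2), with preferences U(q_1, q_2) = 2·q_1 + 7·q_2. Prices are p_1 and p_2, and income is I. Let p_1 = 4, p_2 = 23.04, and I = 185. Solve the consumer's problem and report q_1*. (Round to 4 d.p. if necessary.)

Perfect substitutes: compare marginal utility per dollar. 2/p_1 vs 7/p_2 → 0.5 vs 0.3038.
q_1 gives more utility per dollar, so spend all income on q_1: q_1* = I/p_1, q_2* = 0.
Numerically: q_1* = 46.25, q_2* = 0.

q_1* = 46.25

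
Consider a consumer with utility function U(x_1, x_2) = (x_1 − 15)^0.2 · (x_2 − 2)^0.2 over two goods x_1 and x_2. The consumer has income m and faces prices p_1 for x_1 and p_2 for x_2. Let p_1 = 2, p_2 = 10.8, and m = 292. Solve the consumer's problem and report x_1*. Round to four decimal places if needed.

This is Cobb-Douglas in (x_1−15, x_2−2): tangency gives 0.2·p_2·(x_2−2) = 0.2·p_1·(x_1−15).
After buying the subsistence bundle (15, 2), a share 0.5 of the remaining income goes to x_1: x_1* = 15 + 0.5·(m − 15p_1 − 2p_2)/p_1.
Discretionary income = 292 − 15·2 − 2·10.8 = 240.4; x_1* = 15 + 0.5·240.4/2 = 75.1.

x_1* = 75.1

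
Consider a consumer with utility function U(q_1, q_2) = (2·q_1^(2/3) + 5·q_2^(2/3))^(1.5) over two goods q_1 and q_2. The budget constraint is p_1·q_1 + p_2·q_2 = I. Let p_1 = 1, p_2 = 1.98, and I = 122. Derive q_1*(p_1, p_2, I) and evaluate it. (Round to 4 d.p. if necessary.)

q_1* = 24.4707

MU_q_1 ∝ 2·q_1^(-1/3), MU_q_2 ∝ 5·q_2^(-1/3), so MRS = (2/5)·(q_2/q_1)^(1/3) = p_1/p_2.
Solve for the ratio: q_2/q_1 = [(5/2)·p_1/p_2]^(3).
With the ratio pinned down, the budget gives q_1* = I/(p_1 + p_2·(q_2/q_1)) and q_2* = (q_2/q_1)·q_1*.
Numerically q_2/q_1 = 2.01291, so q_1* = 122/(1 + 1.98·2.01291) = 24.4707.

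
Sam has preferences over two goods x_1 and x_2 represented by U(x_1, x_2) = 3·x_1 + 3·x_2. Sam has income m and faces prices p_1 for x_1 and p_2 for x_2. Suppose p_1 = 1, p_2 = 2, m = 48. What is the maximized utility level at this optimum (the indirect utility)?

V = 144

Linear utility — the consumer picks whichever good has higher MU/price: 3/1 = 3 vs 3/2 = 1.5.
x_1 gives more utility per dollar, so spend all income on x_1: x_1* = m/p_1, x_2* = 0.
Numerically: x_1* = 48, x_2* = 0.
Utility at the optimum: U(48, 0) = 144.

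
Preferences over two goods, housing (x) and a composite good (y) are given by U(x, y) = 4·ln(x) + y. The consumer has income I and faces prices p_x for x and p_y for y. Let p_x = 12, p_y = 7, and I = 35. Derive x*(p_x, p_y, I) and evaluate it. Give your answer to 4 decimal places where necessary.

x* = 2.3333

MU_x = 4/x, MU_y = 1. Tangency: 4/x = p_x/p_y.
So x*(p_x,p_y) = 4·p_y/p_x, independent of income; and y* = (I − 4·p_y)/p_y.
At the given prices: x* = 4·7/12 = 2.3333.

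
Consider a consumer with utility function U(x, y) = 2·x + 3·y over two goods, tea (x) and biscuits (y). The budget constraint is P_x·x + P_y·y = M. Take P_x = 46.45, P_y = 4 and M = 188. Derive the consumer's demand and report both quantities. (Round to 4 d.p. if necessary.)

x* = 0, y* = 47

Linear utility — the consumer picks whichever good has higher MU/price: 2/46.45 = 0.0431 vs 3/4 = 0.75.
y gives more utility per dollar, so spend all income on y: y* = M/P_y, x* = 0.
Numerically: x* = 0, y* = 47.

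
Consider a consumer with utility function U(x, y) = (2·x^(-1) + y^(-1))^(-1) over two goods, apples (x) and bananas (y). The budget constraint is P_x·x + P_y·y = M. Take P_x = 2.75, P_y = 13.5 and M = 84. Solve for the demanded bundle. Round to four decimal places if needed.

With the ratio pinned down, the budget gives x* = M/(P_x + P_y·(y/x)) and y* = (y/x)·x*.
Numerically y/x = 0.319142, so x* = 84/(2.75 + 13.5·0.319142) = 11.9007 and y* = 0.319142·11.9007 = 3.798.

x* = 11.9007, y* = 3.798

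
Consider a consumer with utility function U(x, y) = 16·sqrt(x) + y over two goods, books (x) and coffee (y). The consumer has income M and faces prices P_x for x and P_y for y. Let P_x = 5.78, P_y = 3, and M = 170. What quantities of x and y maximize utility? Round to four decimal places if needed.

x* = 17.2412, y* = 23.4487

Set MRS = P_x/P_y: 8·x^(−1/2) = P_x/P_y.
Thus x* = (8·P_y/P_x)² — independent of M — with the rest of income spent on y.
Plugging in: x* = (8·3/5.78)² = 17.2412, y* = 23.4487.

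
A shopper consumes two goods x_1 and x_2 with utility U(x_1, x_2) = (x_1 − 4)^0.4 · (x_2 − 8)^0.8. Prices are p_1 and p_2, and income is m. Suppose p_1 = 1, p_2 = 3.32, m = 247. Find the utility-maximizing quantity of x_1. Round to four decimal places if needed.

x_1* = 76.1467

Let x_1' = x_1−4, x_2' = x_2−8. MRS = (1/2)·x_2'/x_1' = p_1/p_2.
After buying the subsistence bundle (4, 8), a share 1/3 of the remaining income goes to x_1: x_1* = 4 + 1/3·(m − 4p_1 − 8p_2)/p_1.
Discretionary income = 247 − 4·1 − 8·3.32 = 216.44; x_1* = 4 + 1/3·216.44/1 = 76.1467.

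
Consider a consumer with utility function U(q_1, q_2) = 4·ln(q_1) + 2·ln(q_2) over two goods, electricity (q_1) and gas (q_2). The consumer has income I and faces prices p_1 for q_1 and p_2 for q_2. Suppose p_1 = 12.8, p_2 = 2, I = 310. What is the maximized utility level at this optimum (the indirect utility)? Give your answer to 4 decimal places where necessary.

V = 19.0163

At p_1=12.8, p_2=2, I=310: q_1* = 2/3·310/12.8 = 16.1458, q_2* = 51.6667.
Utility at the optimum: U(16.1458, 51.6667) = 19.0163.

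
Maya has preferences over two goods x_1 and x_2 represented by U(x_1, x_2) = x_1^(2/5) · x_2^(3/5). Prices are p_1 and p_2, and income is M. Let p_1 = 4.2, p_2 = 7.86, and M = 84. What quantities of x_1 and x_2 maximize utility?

The MRS is (2/3)·x_2/x_1. Set MRS = p_1/p_2.
Rearranging, p_2·x_2 = (3/2)·p_1·x_1. Substituting into the budget gives p_1·x_1·(1 + (3/2)) = M.
Demand: x_1*(p_1,p_2,M) = 0.4·M/p_1 and x_2* = 0.6·M/p_2.
At p_1=4.2, p_2=7.86, M=84: x_1* = 0.4·84/4.2 = 8, x_2* = 6.4122.

x_1* = 8, x_2* = 6.4122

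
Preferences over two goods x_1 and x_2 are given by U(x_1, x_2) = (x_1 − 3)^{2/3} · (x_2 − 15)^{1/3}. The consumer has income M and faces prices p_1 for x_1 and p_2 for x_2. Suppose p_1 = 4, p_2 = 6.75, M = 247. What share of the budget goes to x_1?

This is Cobb-Douglas in (x_1−3, x_2−15): tangency gives 2/3·p_2·(x_2−15) = 1/3·p_1·(x_1−3).
After buying the subsistence bundle (3, 15), a share 2/3 of the remaining income goes to x_1: x_1* = 3 + 2/3·(M − 3p_1 − 15p_2)/p_1.
Discretionary income = 247 − 3·4 − 15·6.75 = 133.75; x_1* = 3 + 2/3·133.75/4 = 25.2917; x_2* = 15 + 1/3·133.75/6.75 = 21.6049.
Expenditure on x_1: 4·25.2917 = 101.1667; share = 0.4096.

share on x_1 = 0.4096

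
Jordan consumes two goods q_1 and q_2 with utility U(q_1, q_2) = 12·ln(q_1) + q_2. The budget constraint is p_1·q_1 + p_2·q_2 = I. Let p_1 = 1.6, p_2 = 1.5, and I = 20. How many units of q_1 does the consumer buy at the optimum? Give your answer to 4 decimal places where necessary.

Set MRS = p_1/p_2: (12/q_1)/1 = p_1/p_2.
So q_1*(p_1,p_2) = 12·p_2/p_1, independent of income; and q_2* = (I − 12·p_2)/p_2.
At the given prices: q_1* = 12·1.5/1.6 = 11.25.

q_1* = 11.25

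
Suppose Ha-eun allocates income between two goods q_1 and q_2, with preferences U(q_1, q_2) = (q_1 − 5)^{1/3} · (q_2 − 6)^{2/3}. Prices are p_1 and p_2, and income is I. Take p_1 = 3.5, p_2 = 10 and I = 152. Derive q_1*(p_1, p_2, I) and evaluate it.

This is Cobb-Douglas in (q_1−5, q_2−6): tangency gives 1/3·p_2·(q_2−6) = 2/3·p_1·(q_1−5).
After buying the subsistence bundle (5, 6), a share 1/3 of the remaining income goes to q_1: q_1* = 5 + 1/3·(I − 5p_1 − 6p_2)/p_1.
Discretionary income = 152 − 5·3.5 − 6·10 = 74.5; q_1* = 5 + 1/3·74.5/3.5 = 12.0952.

q_1* = 12.0952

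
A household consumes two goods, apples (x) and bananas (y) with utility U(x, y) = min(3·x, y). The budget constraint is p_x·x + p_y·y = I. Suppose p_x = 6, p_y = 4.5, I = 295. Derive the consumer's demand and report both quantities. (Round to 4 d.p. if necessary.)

x* = 15.1282, y* = 45.3846

With perfect complements, no substitution: consume in ratio x:y = 1:3.
Budget: p_x·x + p_y·3·x = I, so (p_x + 3·p_y)·x = I.
Demand: x*(p_x,p_y,I) = I/(p_x + 3·p_y), y* = 3·I/(p_x + 3·p_y).
Here 6 + 3·4.5 = 19.5, giving x* = 15.1282 and y* = 45.3846.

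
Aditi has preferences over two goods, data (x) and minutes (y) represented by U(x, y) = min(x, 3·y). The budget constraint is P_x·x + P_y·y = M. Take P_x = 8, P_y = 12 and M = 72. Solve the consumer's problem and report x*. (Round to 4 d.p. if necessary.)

Leontief preferences: the optimum is at the kink where x/3 = y/1, i.e. y = (1/3)·x.
Budget: P_x·x + P_y·(1/3)·x = M, so (3·P_x + P_y)·x = 3·M.
Demand: x*(P_x,P_y,M) = 3·M/(3·P_x + P_y), y* = M/(3·P_x + P_y).
Here 3·8 + 12 = 36, giving x* = 6.

x* = 6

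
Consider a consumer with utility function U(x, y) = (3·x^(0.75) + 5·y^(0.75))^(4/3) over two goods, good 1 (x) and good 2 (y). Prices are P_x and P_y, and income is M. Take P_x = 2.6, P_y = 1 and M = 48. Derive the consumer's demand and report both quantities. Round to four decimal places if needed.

x* = 0.1351, y* = 47.6487

Substitute y = (y/x)·x into the budget: x* = M/(P_x + P_y·(y/x)).
Numerically y/x = 352.604938, so x* = 48/(2.6 + 1·352.604938) = 0.1351 and y* = 352.604938·0.1351 = 47.6487.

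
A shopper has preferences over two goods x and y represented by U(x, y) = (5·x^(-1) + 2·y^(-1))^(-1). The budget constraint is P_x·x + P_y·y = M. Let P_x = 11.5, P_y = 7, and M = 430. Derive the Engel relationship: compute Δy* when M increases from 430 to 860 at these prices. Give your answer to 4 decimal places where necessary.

From the CES first-order condition, (5/2)·(y/x)^(2) = P_x/P_y.
Hence y/x = ((2/5)·P_x/P_y)^(1/(2)), i.e. raised to the 0.5 power.
Substitute y = (y/x)·x into the budget: x* = M/(P_x + P_y·(y/x)).
Numerically y/x = 0.810643, so x* = 430/(11.5 + 7·0.810643) = 25.0371 and y* = 0.810643·25.0371 = 20.2962.
At M' = 860: y* = 40.5923. Change: 40.5923 − 20.2962 = 20.2962.

Δy* = 20.2962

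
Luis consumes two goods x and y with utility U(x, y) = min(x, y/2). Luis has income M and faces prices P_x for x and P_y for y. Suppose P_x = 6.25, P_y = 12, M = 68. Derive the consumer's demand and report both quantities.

Leontief preferences: the optimum is at the kink where x/1 = y/2, i.e. y = 2·x.
Budget: P_x·x + P_y·2·x = M, so (P_x + 2·P_y)·x = M.
Demand: x*(P_x,P_y,M) = M/(P_x + 2·P_y), y* = 2·M/(P_x + 2·P_y).
Here 6.25 + 2·12 = 30.25, giving x* = 2.2479 and y* = 4.4959.

x* = 2.2479, y* = 4.4959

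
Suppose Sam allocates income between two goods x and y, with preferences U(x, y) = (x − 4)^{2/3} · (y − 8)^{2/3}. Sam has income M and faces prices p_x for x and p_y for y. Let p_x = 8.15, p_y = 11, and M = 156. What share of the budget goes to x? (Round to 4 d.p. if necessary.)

share on x = 0.3224

Let x' = x−4, y' = y−8. MRS = y'/x' = p_x/p_y.
Substituting into the budget: x* = 4 + 0.5·(M − 4·p_x − 8·p_y)/p_x, and y* = 8 + 0.5·(…)/p_y.
Discretionary income = 156 − 4·8.15 − 8·11 = 35.4; x* = 4 + 0.5·35.4/8.15 = 6.1718; y* = 8 + 0.5·35.4/11 = 9.6091.
Expenditure on x: 8.15·6.1718 = 50.3; share = 0.3224.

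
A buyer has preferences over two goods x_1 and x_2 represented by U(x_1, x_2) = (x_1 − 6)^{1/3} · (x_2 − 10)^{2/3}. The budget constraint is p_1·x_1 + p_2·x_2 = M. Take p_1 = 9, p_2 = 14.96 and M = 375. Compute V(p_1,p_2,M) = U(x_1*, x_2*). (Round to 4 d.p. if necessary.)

V = 7.1814

This is Cobb-Douglas in (x_1−6, x_2−10): tangency gives 1/3·p_2·(x_2−10) = 2/3·p_1·(x_1−6).
After buying the subsistence bundle (6, 10), a share 1/3 of the remaining income goes to x_1: x_1* = 6 + 1/3·(M − 6p_1 − 10p_2)/p_1.
Discretionary income = 375 − 6·9 − 10·14.96 = 171.4; x_1* = 6 + 1/3·171.4/9 = 12.3481; x_2* = 10 + 2/3·171.4/14.96 = 17.6381.
Utility at the optimum: U(12.3481, 17.6381) = 7.1814.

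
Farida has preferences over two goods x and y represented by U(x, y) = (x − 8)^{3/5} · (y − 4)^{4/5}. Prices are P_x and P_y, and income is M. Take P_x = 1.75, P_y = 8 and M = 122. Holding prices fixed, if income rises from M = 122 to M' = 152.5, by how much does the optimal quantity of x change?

Δx* = 7.4694

MRS = (3/4)·(y−4)/(x−8). Tangency with P_x/P_y gives y−4 = (4/3)·(P_x/P_y)·(x−8).
Substituting into the budget: x* = 8 + 3/7·(M − 8·P_x − 4·P_y)/P_x, and y* = 4 + 4/7·(…)/P_y.
Discretionary income = 122 − 8·1.75 − 4·8 = 76; x* = 8 + 3/7·76/1.75 = 26.6122.
At M' = 152.5: x* = 34.0816. Change: 34.0816 − 26.6122 = 7.4694.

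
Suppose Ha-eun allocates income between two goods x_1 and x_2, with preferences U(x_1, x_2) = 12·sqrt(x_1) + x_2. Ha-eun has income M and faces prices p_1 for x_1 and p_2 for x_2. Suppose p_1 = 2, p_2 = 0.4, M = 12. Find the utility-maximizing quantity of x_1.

Set MRS = p_1/p_2: 6·x_1^(−1/2) = p_1/p_2.
Thus x_1* = (6·p_2/p_1)² — independent of M — with the rest of income spent on x_2.
Plugging in: x_1* = (6·0.4/2)² = 1.44.

x_1* = 1.44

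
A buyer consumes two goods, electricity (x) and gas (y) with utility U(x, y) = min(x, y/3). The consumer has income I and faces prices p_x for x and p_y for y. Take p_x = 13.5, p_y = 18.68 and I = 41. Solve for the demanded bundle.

With perfect complements, no substitution: consume in ratio x:y = 1:3.
Budget: p_x·x + p_y·3·x = I, so (p_x + 3·p_y)·x = I.
Demand: x*(p_x,p_y,I) = I/(p_x + 3·p_y), y* = 3·I/(p_x + 3·p_y).
Here 13.5 + 3·18.68 = 69.54, giving x* = 0.5896 and y* = 1.7688.

x* = 0.5896, y* = 1.7688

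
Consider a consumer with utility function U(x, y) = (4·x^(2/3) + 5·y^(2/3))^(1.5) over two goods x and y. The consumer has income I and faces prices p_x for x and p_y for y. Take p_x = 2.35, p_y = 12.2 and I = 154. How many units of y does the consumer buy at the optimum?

MRS = MU_x/MU_y = (4/5)·(y/x)^(1/3). Set equal to p_x/p_y.
Hence y/x = ((5/4)·p_x/p_y)^(1/(1/3)), i.e. raised to the 3 power.
With the ratio pinned down, the budget gives x* = I/(p_x + p_y·(y/x)) and y* = (y/x)·x*.
Numerically y/x = 0.013959, so x* = 154/(2.35 + 12.2·0.013959) = 61.1038 and y* = 0.013959·61.1038 = 0.8529.

y* = 0.8529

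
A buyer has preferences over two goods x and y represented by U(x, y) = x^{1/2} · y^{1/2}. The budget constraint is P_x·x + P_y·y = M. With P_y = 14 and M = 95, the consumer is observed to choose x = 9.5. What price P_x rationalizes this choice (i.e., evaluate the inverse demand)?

MU_x/MU_y = (0.5·y)/(0.5·x); tangency sets this equal to P_x/P_y.
Rearranging, P_y·y = P_x·x. Substituting into the budget gives P_x·x·(1 + 1) = M.
Demand: x*(P_x,P_y,M) = 0.5·M/P_x and y* = 0.5·M/P_y.
Set x* = 9.5 in the demand function and solve for P_x: P_x = 5.

P_x = 5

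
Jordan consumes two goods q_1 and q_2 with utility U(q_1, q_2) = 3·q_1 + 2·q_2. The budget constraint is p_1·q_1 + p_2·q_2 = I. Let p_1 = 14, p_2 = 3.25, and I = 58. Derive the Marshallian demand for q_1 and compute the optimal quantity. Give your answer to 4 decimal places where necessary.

Linear utility — the consumer picks whichever good has higher MU/price: 3/14 = 0.2143 vs 2/3.25 = 0.6154.
q_2 gives more utility per dollar, so spend all income on q_2: q_2* = I/p_2, q_1* = 0.
Numerically: q_1* = 0, q_2* = 17.8462.

q_1* = 0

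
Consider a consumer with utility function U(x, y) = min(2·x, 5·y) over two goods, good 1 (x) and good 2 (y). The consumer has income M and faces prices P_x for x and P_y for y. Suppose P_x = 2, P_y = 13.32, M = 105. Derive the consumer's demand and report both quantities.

With perfect complements, no substitution: consume in ratio x:y = 5:2.
Budget: P_x·x + P_y·(2/5)·x = M, so (5·P_x + 2·P_y)·x = 5·M.
Demand: x*(P_x,P_y,M) = 5·M/(5·P_x + 2·P_y), y* = 2·M/(5·P_x + 2·P_y).
Here 5·2 + 2·13.32 = 36.64, giving x* = 14.3286 and y* = 5.7314.

x* = 14.3286, y* = 5.7314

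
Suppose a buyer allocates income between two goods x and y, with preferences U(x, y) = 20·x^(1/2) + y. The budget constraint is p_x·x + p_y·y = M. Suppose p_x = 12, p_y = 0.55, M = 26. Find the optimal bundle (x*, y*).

Utility is quasi-linear in y; the FOC for x is 10/√x = p_x/p_y.
Thus x* = (10·p_y/p_x)² — independent of M — with the rest of income spent on y.
Plugging in: x* = (10·0.55/12)² = 0.2101, y* = 42.6894.

x* = 0.2101, y* = 42.6894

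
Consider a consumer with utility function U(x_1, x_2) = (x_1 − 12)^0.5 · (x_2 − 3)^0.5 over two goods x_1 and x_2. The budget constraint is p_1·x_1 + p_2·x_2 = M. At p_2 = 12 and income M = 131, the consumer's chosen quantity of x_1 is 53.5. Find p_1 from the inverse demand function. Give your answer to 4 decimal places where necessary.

Let x_1' = x_1−12, x_2' = x_2−3. MRS = x_2'/x_1' = p_1/p_2.
After buying the subsistence bundle (12, 3), a share 0.5 of the remaining income goes to x_1: x_1* = 12 + 0.5·(M − 12p_1 − 3p_2)/p_1.
Set x_1* = 53.5 in the demand function and solve for p_1: p_1 = 1.

p_1 = 1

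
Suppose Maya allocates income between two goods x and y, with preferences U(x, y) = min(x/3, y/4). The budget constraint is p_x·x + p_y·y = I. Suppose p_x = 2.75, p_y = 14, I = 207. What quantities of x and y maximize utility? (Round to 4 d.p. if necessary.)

Here 3·2.75 + 4·14 = 64.25, giving x* = 9.6654 and y* = 12.8872.

x* = 9.6654, y* = 12.8872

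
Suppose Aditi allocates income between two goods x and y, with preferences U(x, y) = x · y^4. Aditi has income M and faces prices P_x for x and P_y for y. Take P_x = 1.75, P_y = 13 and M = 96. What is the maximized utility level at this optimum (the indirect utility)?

V = 13363.9441

Tangency: MRS = (1/4)·y/x = P_x/P_y.
So P_y·y = 4·P_x·x; combined with the budget, a share 0.2 of income goes to x.
Demand: x*(P_x,P_y,M) = 0.2·M/P_x and y* = 0.8·M/P_y.
At P_x=1.75, P_y=13, M=96: x* = 0.2·96/1.75 = 10.9714, y* = 5.9077.
Utility at the optimum: U(10.9714, 5.9077) = 13363.9441.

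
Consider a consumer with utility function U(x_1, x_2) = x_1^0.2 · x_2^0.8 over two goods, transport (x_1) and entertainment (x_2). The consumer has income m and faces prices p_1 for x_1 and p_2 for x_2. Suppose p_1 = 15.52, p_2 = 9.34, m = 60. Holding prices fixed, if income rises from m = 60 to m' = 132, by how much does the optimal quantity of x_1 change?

The MRS is (1/4)·x_2/x_1. Set MRS = p_1/p_2.
So 0.2·p_2·x_2 = 0.8·p_1·x_1; combined with the budget, a share 0.2 of income goes to x_1.
Demand: x_1*(p_1,p_2,m) = 0.2·m/p_1 and x_2* = 0.8·m/p_2.
At p_1=15.52, p_2=9.34, m=60: x_1* = 0.2·60/15.52 = 0.7732.
At m' = 132: x_1* = 1.701. Change: 1.701 − 0.7732 = 0.9278.

Δx_1* = 0.9278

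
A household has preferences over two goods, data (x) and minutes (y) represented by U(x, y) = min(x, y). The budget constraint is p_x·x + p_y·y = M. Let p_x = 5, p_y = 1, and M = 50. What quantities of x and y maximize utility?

x* = 8.3333, y* = 8.3333

Leontief preferences: the optimum is at the kink where x/1 = y/1, i.e. y = x.
Budget: p_x·x + p_y·x = M, so (p_x + p_y)·x = M.
Demand: x*(p_x,p_y,M) = M/(p_x + p_y), y* = M/(p_x + p_y).
Here 5 + 1 = 6, giving x* = 8.3333 and y* = 8.3333.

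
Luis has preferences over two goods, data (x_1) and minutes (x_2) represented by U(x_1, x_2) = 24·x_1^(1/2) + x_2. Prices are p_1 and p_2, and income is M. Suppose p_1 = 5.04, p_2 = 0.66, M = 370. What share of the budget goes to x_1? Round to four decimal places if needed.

MU_x_1 = 12/√x_1, MU_x_2 = 1. Tangency: 12/√x_1 = p_1/p_2.
Solve: √x_1 = 12·p_2/p_1, so x_1*(p_1,p_2) = (12·p_2/p_1)², and x_2* = (M − p_1·x_1*)/p_2.
Plugging in: x_1* = (12·0.66/5.04)² = 2.4694, x_2* = 541.7489.
Expenditure on x_1: 5.04·2.4694 = 12.4457; share = 0.0336.

share on x_1 = 0.0336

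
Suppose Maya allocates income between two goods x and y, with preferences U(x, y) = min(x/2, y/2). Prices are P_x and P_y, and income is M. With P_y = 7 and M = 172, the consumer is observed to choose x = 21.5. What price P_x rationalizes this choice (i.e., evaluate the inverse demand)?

P_x = 1

With perfect complements, no substitution: consume in ratio x:y = 2:2.
Budget: P_x·x + P_y·x = M, so (2·P_x + 2·P_y)·x = 2·M.
Demand: x*(P_x,P_y,M) = 2·M/(2·P_x + 2·P_y), y* = 2·M/(2·P_x + 2·P_y).
Set x* = 21.5 in the demand function and solve for P_x: P_x = 1.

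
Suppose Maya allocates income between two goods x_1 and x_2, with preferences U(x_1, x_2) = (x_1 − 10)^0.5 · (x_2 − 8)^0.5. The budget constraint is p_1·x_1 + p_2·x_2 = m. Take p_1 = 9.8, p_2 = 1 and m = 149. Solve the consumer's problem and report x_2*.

MRS = (x_2−8)/(x_1−10). Tangency with p_1/p_2 gives x_2−8 = (p_1/p_2)·(x_1−10).
Substituting into the budget: x_1* = 10 + 0.5·(m − 10·p_1 − 8·p_2)/p_1, and x_2* = 8 + 0.5·(…)/p_2.
Discretionary income = 149 − 10·9.8 − 8·1 = 43; x_2* = 8 + 0.5·43/1 = 29.5.

x_2* = 29.5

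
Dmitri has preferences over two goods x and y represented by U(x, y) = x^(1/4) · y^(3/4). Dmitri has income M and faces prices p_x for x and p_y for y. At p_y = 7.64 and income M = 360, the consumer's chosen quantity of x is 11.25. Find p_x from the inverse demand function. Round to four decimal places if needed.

The MRS is (1/3)·y/x. Set MRS = p_x/p_y.
Rearranging, p_y·y = 3·p_x·x. Substituting into the budget gives p_x·x·(1 + 3) = M.
Demand: x*(p_x,p_y,M) = 0.25·M/p_x and y* = 0.75·M/p_y.
Set x* = 11.25 in the demand function and solve for p_x: p_x = 8.

p_x = 8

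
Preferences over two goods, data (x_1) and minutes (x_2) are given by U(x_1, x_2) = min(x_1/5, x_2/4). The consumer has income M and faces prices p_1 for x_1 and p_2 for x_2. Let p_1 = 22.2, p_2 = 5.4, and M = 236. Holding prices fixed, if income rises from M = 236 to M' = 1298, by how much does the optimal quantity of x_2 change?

Δx_2* = 32.0362

With perfect complements, no substitution: consume in ratio x_1:x_2 = 5:4.
Budget: p_1·x_1 + p_2·(4/5)·x_1 = M, so (5·p_1 + 4·p_2)·x_1 = 5·M.
Demand: x_1*(p_1,p_2,M) = 5·M/(5·p_1 + 4·p_2), x_2* = 4·M/(5·p_1 + 4·p_2).
Here 5·22.2 + 4·5.4 = 132.6, giving x_2* = 7.1192.
At M' = 1298: x_2* = 39.1554. Change: 39.1554 − 7.1192 = 32.0362.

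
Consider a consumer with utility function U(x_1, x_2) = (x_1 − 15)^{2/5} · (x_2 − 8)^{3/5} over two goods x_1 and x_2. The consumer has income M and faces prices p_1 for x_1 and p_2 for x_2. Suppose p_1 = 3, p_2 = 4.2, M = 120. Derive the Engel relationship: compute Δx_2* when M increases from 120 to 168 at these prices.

This is Cobb-Douglas in (x_1−15, x_2−8): tangency gives 0.4·p_2·(x_2−8) = 0.6·p_1·(x_1−15).
Substituting into the budget: x_1* = 15 + 0.4·(M − 15·p_1 − 8·p_2)/p_1, and x_2* = 8 + 0.6·(…)/p_2.
Discretionary income = 120 − 15·3 − 8·4.2 = 41.4; x_2* = 8 + 0.6·41.4/4.2 = 13.9143.
At M' = 168: x_2* = 20.7714. Change: 20.7714 − 13.9143 = 6.8571.

Δx_2* = 6.8571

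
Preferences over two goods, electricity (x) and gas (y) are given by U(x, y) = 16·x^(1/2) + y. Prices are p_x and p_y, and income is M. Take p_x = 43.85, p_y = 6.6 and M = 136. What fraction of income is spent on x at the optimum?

Plugging in: x* = (8·6.6/43.85)² = 1.4499, y* = 10.9732.
Expenditure on x: 43.85·1.4499 = 63.5767; share = 0.4675.

share on x = 0.4675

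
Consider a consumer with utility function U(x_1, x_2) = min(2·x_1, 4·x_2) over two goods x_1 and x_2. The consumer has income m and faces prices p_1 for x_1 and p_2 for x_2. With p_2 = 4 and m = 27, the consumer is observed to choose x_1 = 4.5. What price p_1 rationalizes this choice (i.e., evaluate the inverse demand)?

p_1 = 4

Leontief preferences: the optimum is at the kink where x_1/4 = x_2/2, i.e. x_2 = (1/2)·x_1.
Budget: p_1·x_1 + p_2·(1/2)·x_1 = m, so (4·p_1 + 2·p_2)·x_1 = 4·m.
Demand: x_1*(p_1,p_2,m) = 4·m/(4·p_1 + 2·p_2), x_2* = 2·m/(4·p_1 + 2·p_2).
Set x_1* = 4.5 in the demand function and solve for p_1: p_1 = 4.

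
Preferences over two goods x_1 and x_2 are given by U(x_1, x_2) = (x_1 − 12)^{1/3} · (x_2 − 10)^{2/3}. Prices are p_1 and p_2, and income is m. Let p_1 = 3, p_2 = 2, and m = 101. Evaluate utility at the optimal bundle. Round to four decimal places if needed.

V = 10.4004

Substituting into the budget: x_1* = 12 + 1/3·(m − 12·p_1 − 10·p_2)/p_1, and x_2* = 10 + 2/3·(…)/p_2.
Discretionary income = 101 − 12·3 − 10·2 = 45; x_1* = 12 + 1/3·45/3 = 17; x_2* = 10 + 2/3·45/2 = 25.
Utility at the optimum: U(17, 25) = 10.4004.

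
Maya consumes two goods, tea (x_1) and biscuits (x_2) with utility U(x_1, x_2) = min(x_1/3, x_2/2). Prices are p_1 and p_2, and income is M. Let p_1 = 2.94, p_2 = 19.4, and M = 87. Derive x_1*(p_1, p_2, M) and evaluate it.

x_1* = 5.4809

With perfect complements, no substitution: consume in ratio x_1:x_2 = 3:2.
Budget: p_1·x_1 + p_2·(2/3)·x_1 = M, so (3·p_1 + 2·p_2)·x_1 = 3·M.
Demand: x_1*(p_1,p_2,M) = 3·M/(3·p_1 + 2·p_2), x_2* = 2·M/(3·p_1 + 2·p_2).
Here 3·2.94 + 2·19.4 = 47.62, giving x_1* = 5.4809.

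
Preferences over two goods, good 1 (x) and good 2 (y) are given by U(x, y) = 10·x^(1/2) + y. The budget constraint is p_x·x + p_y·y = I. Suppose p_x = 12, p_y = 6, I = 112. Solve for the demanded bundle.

Utility is quasi-linear in y; the FOC for x is 5/√x = p_x/p_y.
Thus x* = (5·p_y/p_x)² — independent of I — with the rest of income spent on y.
Plugging in: x* = (5·6/12)² = 6.25, y* = 6.1667.

x* = 6.25, y* = 6.1667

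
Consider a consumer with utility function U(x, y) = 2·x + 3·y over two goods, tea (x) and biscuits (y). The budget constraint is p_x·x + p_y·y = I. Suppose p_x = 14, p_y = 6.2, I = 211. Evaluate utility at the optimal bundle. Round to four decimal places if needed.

V = 102.0968

Perfect substitutes: compare marginal utility per dollar. 2/p_x vs 3/p_y → 0.1429 vs 0.4839.
y gives more utility per dollar, so spend all income on y: y* = I/p_y, x* = 0.
Numerically: x* = 0, y* = 34.0323.
Utility at the optimum: U(0, 34.0323) = 102.0968.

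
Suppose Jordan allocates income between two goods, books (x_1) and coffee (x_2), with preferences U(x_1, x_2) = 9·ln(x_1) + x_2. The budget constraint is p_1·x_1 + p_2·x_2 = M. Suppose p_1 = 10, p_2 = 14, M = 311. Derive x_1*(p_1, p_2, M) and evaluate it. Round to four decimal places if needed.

x_1* = 12.6

Set MRS = p_1/p_2: (9/x_1)/1 = p_1/p_2.
So x_1*(p_1,p_2) = 9·p_2/p_1, independent of income; and x_2* = (M − 9·p_2)/p_2.
At the given prices: x_1* = 9·14/10 = 12.6.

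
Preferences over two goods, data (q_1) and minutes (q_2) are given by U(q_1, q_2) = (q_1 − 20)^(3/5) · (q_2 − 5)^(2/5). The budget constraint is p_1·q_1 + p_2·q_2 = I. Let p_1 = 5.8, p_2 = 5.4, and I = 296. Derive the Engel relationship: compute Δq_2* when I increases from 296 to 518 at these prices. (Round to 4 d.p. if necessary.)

Δq_2* = 16.4444

Let q_1' = q_1−20, q_2' = q_2−5. MRS = (3/2)·q_2'/q_1' = p_1/p_2.
Substituting into the budget: q_1* = 20 + 0.6·(I − 20·p_1 − 5·p_2)/p_1, and q_2* = 5 + 0.4·(…)/p_2.
Discretionary income = 296 − 20·5.8 − 5·5.4 = 153; q_2* = 5 + 0.4·153/5.4 = 16.3333.
At I' = 518: q_2* = 32.7778. Change: 32.7778 − 16.3333 = 16.4444.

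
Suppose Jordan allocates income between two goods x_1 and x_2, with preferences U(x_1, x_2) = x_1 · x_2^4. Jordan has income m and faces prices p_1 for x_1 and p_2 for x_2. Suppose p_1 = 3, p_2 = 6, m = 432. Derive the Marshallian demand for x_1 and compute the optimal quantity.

MU_x_1/MU_x_2 = (x_2)/(4·x_1); tangency sets this equal to p_1/p_2.
Rearranging, p_2·x_2 = 4·p_1·x_1. Substituting into the budget gives p_1·x_1·(1 + 4) = m.
Demand: x_1*(p_1,p_2,m) = 0.2·m/p_1 and x_2* = 0.8·m/p_2.
At p_1=3, p_2=6, m=432: x_1* = 0.2·432/3 = 28.8.

x_1* = 28.8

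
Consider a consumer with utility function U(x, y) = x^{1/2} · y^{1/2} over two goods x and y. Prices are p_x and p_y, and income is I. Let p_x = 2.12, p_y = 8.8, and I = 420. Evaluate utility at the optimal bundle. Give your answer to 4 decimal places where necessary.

V = 48.6194

The MRS is y/x. Set MRS = p_x/p_y.
So 0.5·p_y·y = 0.5·p_x·x; combined with the budget, a share 0.5 of income goes to x.
Demand: x*(p_x,p_y,I) = 0.5·I/p_x and y* = 0.5·I/p_y.
At p_x=2.12, p_y=8.8, I=420: x* = 0.5·420/2.12 = 99.0566, y* = 23.8636.
Utility at the optimum: U(99.0566, 23.8636) = 48.6194.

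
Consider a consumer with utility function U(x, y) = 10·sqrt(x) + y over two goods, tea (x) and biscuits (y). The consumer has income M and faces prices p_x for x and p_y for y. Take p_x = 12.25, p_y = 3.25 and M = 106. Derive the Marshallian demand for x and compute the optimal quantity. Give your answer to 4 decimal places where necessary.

x* = 1.7597

Set MRS = p_x/p_y: 5·x^(−1/2) = p_x/p_y.
Thus x* = (5·p_y/p_x)² — independent of M — with the rest of income spent on y.
Plugging in: x* = (5·3.25/12.25)² = 1.7597.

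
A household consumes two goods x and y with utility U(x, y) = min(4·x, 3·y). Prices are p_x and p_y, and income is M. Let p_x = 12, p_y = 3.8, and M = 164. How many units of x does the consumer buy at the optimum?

Here 3·12 + 4·3.8 = 51.2, giving x* = 9.6094.

x* = 9.6094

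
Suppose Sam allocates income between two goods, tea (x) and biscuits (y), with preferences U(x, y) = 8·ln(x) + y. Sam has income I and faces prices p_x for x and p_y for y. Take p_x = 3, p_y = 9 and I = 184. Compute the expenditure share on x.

share on x = 0.3913

So x*(p_x,p_y) = 8·p_y/p_x, independent of income; and y* = (I − 8·p_y)/p_y.
At the given prices: x* = 8·9/3 = 24, and y* = 12.4444.
Expenditure on x: 3·24 = 72; share = 0.3913.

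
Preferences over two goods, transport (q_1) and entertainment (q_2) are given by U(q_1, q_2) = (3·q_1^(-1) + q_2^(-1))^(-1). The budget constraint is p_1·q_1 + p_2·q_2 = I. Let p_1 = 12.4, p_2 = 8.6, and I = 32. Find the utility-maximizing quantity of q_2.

MRS = MU_q_1/MU_q_2 = 3·(q_2/q_1)^(2). Set equal to p_1/p_2.
Solve for the ratio: q_2/q_1 = [(1/3)·p_1/p_2]^(0.5).
Substitute q_2 = (q_2/q_1)·q_1 into the budget: q_1* = I/(p_1 + p_2·(q_2/q_1)).
Numerically q_2/q_1 = 0.693268, so q_1* = 32/(12.4 + 8.6·0.693268) = 1.7427 and q_2* = 0.693268·1.7427 = 1.2082.

q_2* = 1.2082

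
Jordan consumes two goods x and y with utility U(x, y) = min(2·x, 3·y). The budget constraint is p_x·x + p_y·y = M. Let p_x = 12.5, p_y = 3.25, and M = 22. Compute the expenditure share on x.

With perfect complements, no substitution: consume in ratio x:y = 3:2.
Budget: p_x·x + p_y·(2/3)·x = M, so (3·p_x + 2·p_y)·x = 3·M.
Demand: x*(p_x,p_y,M) = 3·M/(3·p_x + 2·p_y), y* = 2·M/(3·p_x + 2·p_y).
Here 3·12.5 + 2·3.25 = 44, giving x* = 1.5 and y* = 1.
Expenditure on x: 12.5·1.5 = 18.75; share = 0.8523.

share on x = 0.8523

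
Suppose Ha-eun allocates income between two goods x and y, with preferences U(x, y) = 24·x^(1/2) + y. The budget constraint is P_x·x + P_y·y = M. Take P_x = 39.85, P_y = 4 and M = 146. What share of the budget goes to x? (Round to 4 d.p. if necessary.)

MU_x = 12/√x, MU_y = 1. Tangency: 12/√x = P_x/P_y.
Solve: √x = 12·P_y/P_x, so x*(P_x,P_y) = (12·P_y/P_x)², and y* = (M − P_x·x*)/P_y.
Plugging in: x* = (12·4/39.85)² = 1.4509, y* = 22.0458.
Expenditure on x: 39.85·1.4509 = 57.8168; share = 0.396.

share on x = 0.396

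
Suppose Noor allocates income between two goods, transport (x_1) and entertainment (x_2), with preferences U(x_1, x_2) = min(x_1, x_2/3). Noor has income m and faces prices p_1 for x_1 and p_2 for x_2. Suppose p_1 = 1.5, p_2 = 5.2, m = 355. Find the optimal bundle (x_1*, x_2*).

Leontief preferences: the optimum is at the kink where x_1/1 = x_2/3, i.e. x_2 = 3·x_1.
Budget: p_1·x_1 + p_2·3·x_1 = m, so (p_1 + 3·p_2)·x_1 = m.
Demand: x_1*(p_1,p_2,m) = m/(p_1 + 3·p_2), x_2* = 3·m/(p_1 + 3·p_2).
Here 1.5 + 3·5.2 = 17.1, giving x_1* = 20.7602 and x_2* = 62.2807.

x_1* = 20.7602, x_2* = 62.2807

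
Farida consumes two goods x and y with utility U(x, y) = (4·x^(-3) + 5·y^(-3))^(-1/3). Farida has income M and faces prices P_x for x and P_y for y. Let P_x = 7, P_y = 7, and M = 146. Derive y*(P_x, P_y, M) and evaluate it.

Numerically y/x = 1.057371, so x* = 146/(7 + 7·1.057371) = 10.1378 and y* = 1.057371·10.1378 = 10.7194.

y* = 10.7194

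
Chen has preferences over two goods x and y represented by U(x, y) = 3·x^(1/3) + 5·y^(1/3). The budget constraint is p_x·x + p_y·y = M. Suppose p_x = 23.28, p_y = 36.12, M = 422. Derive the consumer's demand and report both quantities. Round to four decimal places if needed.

MRS = MU_x/MU_y = (3/5)·(y/x)^(2/3). Set equal to p_x/p_y.
Hence y/x = ((5/3)·p_x/p_y)^(1/(2/3)), i.e. raised to the 1.5 power.
Substitute y = (y/x)·x into the budget: x* = M/(p_x + p_y·(y/x)).
Numerically y/x = 1.113335, so x* = 422/(23.28 + 36.12·1.113335) = 6.6463 and y* = 1.113335·6.6463 = 7.3996.

x* = 6.6463, y* = 7.3996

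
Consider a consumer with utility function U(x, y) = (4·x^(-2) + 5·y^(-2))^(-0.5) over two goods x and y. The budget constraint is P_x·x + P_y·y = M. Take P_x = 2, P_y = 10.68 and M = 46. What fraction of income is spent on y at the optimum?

share on y = 0.767

From the CES first-order condition, (4/5)·(y/x)^(3) = P_x/P_y.
Solve for the ratio: y/x = [(5/4)·P_x/P_y]^(1/3).
With the ratio pinned down, the budget gives x* = M/(P_x + P_y·(y/x)) and y* = (y/x)·x*.
Numerically y/x = 0.616296, so x* = 46/(2 + 10.68·0.616296) = 5.36 and y* = 0.616296·5.36 = 3.3034.
Expenditure on y: 10.68·3.3034 = 35.2799; share = 0.767.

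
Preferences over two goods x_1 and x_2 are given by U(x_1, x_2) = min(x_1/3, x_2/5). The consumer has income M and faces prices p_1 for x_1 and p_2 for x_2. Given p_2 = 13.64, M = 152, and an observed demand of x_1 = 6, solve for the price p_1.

With perfect complements, no substitution: consume in ratio x_1:x_2 = 3:5.
Budget: p_1·x_1 + p_2·(5/3)·x_1 = M, so (3·p_1 + 5·p_2)·x_1 = 3·M.
Demand: x_1*(p_1,p_2,M) = 3·M/(3·p_1 + 5·p_2), x_2* = 5·M/(3·p_1 + 5·p_2).
Set x_1* = 6 in the demand function and solve for p_1: p_1 = 2.6.

p_1 = 2.6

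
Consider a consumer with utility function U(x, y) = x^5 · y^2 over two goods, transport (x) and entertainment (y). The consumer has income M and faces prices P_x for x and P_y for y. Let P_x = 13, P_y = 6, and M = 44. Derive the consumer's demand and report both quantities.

The MRS is (5/2)·y/x. Set MRS = P_x/P_y.
Rearranging, P_y·y = (2/5)·P_x·x. Substituting into the budget gives P_x·x·(1 + (2/5)) = M.
Demand: x*(P_x,P_y,M) = 5/7·M/P_x and y* = 2/7·M/P_y.
At P_x=13, P_y=6, M=44: x* = 5/7·44/13 = 2.4176, y* = 2.0952.

x* = 2.4176, y* = 2.0952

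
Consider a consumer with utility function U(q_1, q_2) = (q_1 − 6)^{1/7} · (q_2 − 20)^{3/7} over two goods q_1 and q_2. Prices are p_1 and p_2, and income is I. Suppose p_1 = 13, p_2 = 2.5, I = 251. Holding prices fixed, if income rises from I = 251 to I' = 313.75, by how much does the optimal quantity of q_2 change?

This is Cobb-Douglas in (q_1−6, q_2−20): tangency gives 1/7·p_2·(q_2−20) = 3/7·p_1·(q_1−6).
After buying the subsistence bundle (6, 20), a share 0.25 of the remaining income goes to q_1: q_1* = 6 + 0.25·(I − 6p_1 − 20p_2)/p_1.
Discretionary income = 251 − 6·13 − 20·2.5 = 123; q_2* = 20 + 0.75·123/2.5 = 56.9.
At I' = 313.75: q_2* = 75.725. Change: 75.725 − 56.9 = 18.825.

Δq_2* = 18.825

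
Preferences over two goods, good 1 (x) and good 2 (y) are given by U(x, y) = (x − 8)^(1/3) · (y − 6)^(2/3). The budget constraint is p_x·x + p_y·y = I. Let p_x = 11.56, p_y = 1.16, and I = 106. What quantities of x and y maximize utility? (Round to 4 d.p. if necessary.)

x* = 8.1892, y* = 9.7701

Let x' = x−8, y' = y−6. MRS = (1/2)·y'/x' = p_x/p_y.
Substituting into the budget: x* = 8 + 1/3·(I − 8·p_x − 6·p_y)/p_x, and y* = 6 + 2/3·(…)/p_y.
Discretionary income = 106 − 8·11.56 − 6·1.16 = 6.56; x* = 8 + 1/3·6.56/11.56 = 8.1892; y* = 6 + 2/3·6.56/1.16 = 9.7701.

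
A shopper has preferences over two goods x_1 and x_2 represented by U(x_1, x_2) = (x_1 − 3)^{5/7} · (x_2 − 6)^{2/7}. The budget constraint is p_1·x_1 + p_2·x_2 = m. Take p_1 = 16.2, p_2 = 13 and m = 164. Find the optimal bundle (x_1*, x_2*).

x_1* = 4.649, x_2* = 6.822

Substituting into the budget: x_1* = 3 + 5/7·(m − 3·p_1 − 6·p_2)/p_1, and x_2* = 6 + 2/7·(…)/p_2.
Discretionary income = 164 − 3·16.2 − 6·13 = 37.4; x_1* = 3 + 5/7·37.4/16.2 = 4.649; x_2* = 6 + 2/7·37.4/13 = 6.822.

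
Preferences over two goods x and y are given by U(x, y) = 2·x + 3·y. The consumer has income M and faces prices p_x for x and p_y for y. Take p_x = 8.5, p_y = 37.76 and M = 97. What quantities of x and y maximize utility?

x* = 11.4118, y* = 0

Numerically: x* = 11.4118, y* = 0.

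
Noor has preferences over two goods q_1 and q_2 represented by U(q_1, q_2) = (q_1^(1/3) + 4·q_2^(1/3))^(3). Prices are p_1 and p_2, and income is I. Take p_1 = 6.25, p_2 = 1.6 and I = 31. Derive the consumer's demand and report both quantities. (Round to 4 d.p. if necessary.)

MRS = MU_q_1/MU_q_2 = (1/4)·(q_2/q_1)^(2/3). Set equal to p_1/p_2.
Solve for the ratio: q_2/q_1 = [4·p_1/p_2]^(1.5).
With the ratio pinned down, the budget gives q_1* = I/(p_1 + p_2·(q_2/q_1)) and q_2* = (q_2/q_1)·q_1*.
Numerically q_2/q_1 = 61.763236, so q_1* = 31/(6.25 + 1.6·61.763236) = 0.295 and q_2* = 61.763236·0.295 = 18.2225.

q_1* = 0.295, q_2* = 18.2225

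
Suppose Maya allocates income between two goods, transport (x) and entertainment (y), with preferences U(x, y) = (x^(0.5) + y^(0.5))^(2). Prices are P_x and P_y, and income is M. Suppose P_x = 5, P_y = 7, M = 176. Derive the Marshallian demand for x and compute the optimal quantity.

Numerically y/x = 0.510204, so x* = 176/(5 + 7·0.510204) = 20.5333.

x* = 20.5333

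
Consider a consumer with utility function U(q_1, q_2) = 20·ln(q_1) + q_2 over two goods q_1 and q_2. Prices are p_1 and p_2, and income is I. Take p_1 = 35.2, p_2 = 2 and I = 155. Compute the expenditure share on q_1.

So q_1*(p_1,p_2) = 20·p_2/p_1, independent of income; and q_2* = (I − 20·p_2)/p_2.
At the given prices: q_1* = 20·2/35.2 = 1.1364, and q_2* = 57.5.
Expenditure on q_1: 35.2·1.1364 = 40; share = 0.2581.

share on q_1 = 0.2581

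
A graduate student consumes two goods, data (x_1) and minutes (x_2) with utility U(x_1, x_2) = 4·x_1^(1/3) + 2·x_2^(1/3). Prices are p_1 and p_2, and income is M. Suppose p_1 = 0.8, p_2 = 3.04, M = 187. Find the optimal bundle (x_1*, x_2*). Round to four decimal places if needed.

From the CES first-order condition, 2·(x_2/x_1)^(2/3) = p_1/p_2.
Solve for the ratio: x_2/x_1 = [(1/2)·p_1/p_2]^(1.5).
With the ratio pinned down, the budget gives x_1* = M/(p_1 + p_2·(x_2/x_1)) and x_2* = (x_2/x_1)·x_1*.
Numerically x_2/x_1 = 0.047729, so x_1* = 187/(0.8 + 3.04·0.047729) = 197.8637 and x_2* = 0.047729·197.8637 = 9.4438.

x_1* = 197.8637, x_2* = 9.4438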